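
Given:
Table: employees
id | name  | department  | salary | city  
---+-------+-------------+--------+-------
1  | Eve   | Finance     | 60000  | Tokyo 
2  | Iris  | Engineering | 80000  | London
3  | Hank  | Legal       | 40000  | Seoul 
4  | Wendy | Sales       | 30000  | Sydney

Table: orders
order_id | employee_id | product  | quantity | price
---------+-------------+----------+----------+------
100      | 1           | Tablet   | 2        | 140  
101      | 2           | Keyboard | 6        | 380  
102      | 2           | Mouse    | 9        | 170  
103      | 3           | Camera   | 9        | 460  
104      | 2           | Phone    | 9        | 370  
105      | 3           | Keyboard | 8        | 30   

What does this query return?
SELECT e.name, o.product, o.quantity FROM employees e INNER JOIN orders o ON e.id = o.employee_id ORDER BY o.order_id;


Joining employees.id = orders.employee_id:
  employee Eve (id=1) -> order Tablet
  employee Iris (id=2) -> order Keyboard
  employee Iris (id=2) -> order Mouse
  employee Hank (id=3) -> order Camera
  employee Iris (id=2) -> order Phone
  employee Hank (id=3) -> order Keyboard


6 rows:
Eve, Tablet, 2
Iris, Keyboard, 6
Iris, Mouse, 9
Hank, Camera, 9
Iris, Phone, 9
Hank, Keyboard, 8


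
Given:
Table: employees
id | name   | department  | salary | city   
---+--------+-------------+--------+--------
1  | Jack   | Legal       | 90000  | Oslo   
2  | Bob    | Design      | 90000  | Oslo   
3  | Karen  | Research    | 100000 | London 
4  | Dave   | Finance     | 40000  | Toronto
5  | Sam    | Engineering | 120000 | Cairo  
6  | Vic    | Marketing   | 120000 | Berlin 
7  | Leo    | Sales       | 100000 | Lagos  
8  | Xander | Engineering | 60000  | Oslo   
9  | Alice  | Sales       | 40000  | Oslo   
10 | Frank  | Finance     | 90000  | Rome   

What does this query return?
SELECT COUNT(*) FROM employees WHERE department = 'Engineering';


Counting rows where department = 'Engineering'
  Sam -> MATCH
  Xander -> MATCH


2


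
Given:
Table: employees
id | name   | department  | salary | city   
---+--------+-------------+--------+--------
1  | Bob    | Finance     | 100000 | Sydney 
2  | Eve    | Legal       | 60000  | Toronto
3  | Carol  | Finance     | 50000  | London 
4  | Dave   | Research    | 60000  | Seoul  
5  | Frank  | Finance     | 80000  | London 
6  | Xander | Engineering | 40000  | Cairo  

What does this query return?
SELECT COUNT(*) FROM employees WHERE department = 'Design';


Counting rows where department = 'Design'


0


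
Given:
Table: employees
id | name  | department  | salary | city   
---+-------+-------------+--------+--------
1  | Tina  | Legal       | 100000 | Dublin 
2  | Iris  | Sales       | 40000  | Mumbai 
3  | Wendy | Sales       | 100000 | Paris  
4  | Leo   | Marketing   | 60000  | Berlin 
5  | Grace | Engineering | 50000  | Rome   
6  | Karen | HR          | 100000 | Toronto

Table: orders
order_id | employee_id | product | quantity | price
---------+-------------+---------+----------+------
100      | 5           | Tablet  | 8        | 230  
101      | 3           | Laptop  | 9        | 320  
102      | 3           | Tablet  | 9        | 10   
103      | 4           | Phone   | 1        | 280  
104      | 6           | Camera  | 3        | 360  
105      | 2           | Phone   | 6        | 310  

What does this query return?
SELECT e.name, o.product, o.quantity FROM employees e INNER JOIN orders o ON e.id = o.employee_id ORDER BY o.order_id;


Joining employees.id = orders.employee_id:
  employee Grace (id=5) -> order Tablet
  employee Wendy (id=3) -> order Laptop
  employee Wendy (id=3) -> order Tablet
  employee Leo (id=4) -> order Phone
  employee Karen (id=6) -> order Camera
  employee Iris (id=2) -> order Phone


6 rows:
Grace, Tablet, 8
Wendy, Laptop, 9
Wendy, Tablet, 9
Leo, Phone, 1
Karen, Camera, 3
Iris, Phone, 6


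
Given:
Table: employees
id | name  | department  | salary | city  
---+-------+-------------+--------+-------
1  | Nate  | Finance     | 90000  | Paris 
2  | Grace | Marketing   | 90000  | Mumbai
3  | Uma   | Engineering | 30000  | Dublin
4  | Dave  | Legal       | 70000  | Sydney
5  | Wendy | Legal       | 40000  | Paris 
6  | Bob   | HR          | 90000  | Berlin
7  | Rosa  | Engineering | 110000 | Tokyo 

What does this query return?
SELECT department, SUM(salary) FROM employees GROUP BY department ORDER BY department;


Summing salary within each department:
  Engineering: 30000 + 110000 = 140000
  Finance: 90000 = 90000
  HR: 90000 = 90000
  Legal: 70000 + 40000 = 110000
  Marketing: 90000 = 90000


5 groups:
Engineering, 140000
Finance, 90000
HR, 90000
Legal, 110000
Marketing, 90000


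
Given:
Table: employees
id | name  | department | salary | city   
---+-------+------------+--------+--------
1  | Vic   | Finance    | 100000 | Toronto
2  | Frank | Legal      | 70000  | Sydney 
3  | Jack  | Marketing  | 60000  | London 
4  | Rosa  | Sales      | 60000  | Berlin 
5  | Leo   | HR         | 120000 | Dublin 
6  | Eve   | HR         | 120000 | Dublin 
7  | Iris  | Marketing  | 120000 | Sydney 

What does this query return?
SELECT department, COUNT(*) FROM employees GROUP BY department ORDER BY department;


Assigning each row to its department group:
  Vic -> Finance
  Frank -> Legal
  Jack -> Marketing
  Rosa -> Sales
  Leo -> HR
  Eve -> HR
  Iris -> Marketing


5 groups:
Finance, 1
HR, 2
Legal, 1
Marketing, 2
Sales, 1


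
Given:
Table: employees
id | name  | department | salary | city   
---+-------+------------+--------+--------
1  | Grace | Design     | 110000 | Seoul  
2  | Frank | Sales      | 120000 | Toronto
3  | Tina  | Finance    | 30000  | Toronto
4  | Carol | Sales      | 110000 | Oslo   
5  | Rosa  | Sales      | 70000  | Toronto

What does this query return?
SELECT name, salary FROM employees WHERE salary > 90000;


Filtering: salary > 90000
Matching: 3 rows

3 rows:
Grace, 110000
Frank, 120000
Carol, 110000


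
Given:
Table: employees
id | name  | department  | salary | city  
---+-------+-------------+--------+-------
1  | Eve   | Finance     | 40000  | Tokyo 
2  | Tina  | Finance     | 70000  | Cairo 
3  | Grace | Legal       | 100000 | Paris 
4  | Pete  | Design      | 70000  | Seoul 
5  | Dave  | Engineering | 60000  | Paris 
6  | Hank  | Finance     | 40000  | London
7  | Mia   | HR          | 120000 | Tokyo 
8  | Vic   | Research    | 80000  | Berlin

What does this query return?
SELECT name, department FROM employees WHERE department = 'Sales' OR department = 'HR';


Filtering: department = 'Sales' OR 'HR'
Matching: 1 rows

1 rows:
Mia, HR


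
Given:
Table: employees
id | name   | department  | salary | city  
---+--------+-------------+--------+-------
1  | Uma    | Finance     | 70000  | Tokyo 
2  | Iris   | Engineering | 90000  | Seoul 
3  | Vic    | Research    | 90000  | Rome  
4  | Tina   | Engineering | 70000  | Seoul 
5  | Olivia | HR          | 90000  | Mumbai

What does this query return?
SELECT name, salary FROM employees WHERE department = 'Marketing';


Filtering: department = 'Marketing'
Matching rows: 0

Empty result set (0 rows)


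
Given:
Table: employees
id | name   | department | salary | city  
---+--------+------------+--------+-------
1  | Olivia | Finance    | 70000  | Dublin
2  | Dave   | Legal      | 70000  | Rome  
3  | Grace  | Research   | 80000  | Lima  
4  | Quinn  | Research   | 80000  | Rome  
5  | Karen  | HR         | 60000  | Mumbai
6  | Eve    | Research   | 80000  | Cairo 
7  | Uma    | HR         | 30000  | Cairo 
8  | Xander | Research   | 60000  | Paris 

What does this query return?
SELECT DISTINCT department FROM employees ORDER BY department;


All 'department' values (row order): Finance, Legal, Research, Research, HR, Research, HR, Research
Removing duplicates leaves 4 unique value(s).

4 values:
Finance
HR
Legal
Research


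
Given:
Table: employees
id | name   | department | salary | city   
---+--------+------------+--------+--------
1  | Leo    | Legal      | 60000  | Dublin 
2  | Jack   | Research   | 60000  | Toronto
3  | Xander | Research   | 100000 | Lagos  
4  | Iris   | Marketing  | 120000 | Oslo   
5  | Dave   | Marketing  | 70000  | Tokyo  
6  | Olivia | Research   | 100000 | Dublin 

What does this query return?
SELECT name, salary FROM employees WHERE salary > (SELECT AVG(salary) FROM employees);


Subquery: AVG(salary) = 85000.0
Filtering: salary > 85000.0
  Xander (100000) -> MATCH
  Iris (120000) -> MATCH
  Olivia (100000) -> MATCH


3 rows:
Xander, 100000
Iris, 120000
Olivia, 100000


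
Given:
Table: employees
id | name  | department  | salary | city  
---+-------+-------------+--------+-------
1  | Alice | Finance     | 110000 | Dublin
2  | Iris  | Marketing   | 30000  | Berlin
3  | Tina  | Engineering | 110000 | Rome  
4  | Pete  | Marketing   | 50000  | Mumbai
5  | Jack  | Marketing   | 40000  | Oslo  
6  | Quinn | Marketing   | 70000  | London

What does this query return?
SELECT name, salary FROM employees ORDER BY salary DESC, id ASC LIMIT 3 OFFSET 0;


Sort by salary DESC (id ASC tiebreak), then skip 0 and take 3
Rows 1 through 3

3 rows:
Alice, 110000
Tina, 110000
Quinn, 70000


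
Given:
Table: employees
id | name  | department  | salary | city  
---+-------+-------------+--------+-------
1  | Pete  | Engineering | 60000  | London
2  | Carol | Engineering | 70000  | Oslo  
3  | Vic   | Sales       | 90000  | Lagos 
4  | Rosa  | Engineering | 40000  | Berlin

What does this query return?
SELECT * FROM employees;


SELECT * returns all 4 rows with all columns

4 rows:
1, Pete, Engineering, 60000, London
2, Carol, Engineering, 70000, Oslo
3, Vic, Sales, 90000, Lagos
4, Rosa, Engineering, 40000, Berlin


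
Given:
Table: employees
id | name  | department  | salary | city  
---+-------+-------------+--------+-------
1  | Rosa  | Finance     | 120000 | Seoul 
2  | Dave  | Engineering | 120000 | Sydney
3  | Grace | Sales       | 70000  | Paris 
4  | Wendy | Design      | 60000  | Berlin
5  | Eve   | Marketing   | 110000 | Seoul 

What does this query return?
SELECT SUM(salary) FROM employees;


SUM(salary) = 120000 + 120000 + 70000 + 60000 + 110000 = 480000

480000


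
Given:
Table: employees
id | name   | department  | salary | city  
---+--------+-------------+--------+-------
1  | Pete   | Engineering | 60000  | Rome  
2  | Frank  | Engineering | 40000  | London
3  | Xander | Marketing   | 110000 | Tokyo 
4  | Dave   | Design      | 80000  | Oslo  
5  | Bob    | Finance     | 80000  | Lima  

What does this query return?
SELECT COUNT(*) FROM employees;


COUNT(*) counts all rows

5


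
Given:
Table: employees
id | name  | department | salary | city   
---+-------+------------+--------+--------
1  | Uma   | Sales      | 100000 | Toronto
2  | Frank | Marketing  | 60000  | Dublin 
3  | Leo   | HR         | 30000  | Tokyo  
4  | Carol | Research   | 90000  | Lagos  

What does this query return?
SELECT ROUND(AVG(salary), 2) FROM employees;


SUM(salary) = 280000
COUNT = 4
ROUND(AVG, 2) = ROUND(280000 / 4, 2) = 70000.0

70000.0


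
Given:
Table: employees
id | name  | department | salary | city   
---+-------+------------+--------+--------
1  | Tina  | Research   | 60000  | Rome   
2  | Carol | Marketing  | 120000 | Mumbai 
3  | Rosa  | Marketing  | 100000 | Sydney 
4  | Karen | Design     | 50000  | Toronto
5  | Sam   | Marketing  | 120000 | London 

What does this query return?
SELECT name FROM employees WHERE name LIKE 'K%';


LIKE 'K%' matches names starting with 'K'
Matching: 1

1 rows:
Karen


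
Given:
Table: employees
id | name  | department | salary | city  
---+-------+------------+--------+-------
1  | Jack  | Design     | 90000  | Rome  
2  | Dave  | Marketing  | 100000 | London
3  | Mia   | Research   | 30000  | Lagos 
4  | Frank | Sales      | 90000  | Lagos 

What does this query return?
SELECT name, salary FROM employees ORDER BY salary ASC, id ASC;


Sorting by salary ASC, then id ASC for ties

4 rows:
Mia, 30000
Jack, 90000
Frank, 90000
Dave, 100000


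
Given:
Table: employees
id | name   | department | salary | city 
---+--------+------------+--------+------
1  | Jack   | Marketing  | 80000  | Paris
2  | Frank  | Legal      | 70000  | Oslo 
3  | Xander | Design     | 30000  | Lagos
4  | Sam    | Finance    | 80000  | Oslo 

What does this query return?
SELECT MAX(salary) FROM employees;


Salaries: 80000, 70000, 30000, 80000
MAX = 80000

80000


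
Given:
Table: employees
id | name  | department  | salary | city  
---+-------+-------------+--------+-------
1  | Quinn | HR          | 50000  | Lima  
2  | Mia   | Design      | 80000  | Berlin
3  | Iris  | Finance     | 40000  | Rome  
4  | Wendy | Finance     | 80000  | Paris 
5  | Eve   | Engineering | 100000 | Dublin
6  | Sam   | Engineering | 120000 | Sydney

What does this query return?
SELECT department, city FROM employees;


Projecting columns: department, city

6 rows:
HR, Lima
Design, Berlin
Finance, Rome
Finance, Paris
Engineering, Dublin
Engineering, Sydney


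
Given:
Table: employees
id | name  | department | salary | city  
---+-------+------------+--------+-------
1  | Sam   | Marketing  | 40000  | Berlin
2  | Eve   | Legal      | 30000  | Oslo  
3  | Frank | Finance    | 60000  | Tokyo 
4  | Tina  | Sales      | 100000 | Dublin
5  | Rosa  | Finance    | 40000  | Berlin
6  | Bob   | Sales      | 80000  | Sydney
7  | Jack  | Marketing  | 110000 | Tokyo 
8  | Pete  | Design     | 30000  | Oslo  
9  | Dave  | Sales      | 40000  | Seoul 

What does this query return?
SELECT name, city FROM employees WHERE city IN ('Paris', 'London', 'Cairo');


Filtering: city IN ('Paris', 'London', 'Cairo')
Matching: 0 rows

Empty result set (0 rows)


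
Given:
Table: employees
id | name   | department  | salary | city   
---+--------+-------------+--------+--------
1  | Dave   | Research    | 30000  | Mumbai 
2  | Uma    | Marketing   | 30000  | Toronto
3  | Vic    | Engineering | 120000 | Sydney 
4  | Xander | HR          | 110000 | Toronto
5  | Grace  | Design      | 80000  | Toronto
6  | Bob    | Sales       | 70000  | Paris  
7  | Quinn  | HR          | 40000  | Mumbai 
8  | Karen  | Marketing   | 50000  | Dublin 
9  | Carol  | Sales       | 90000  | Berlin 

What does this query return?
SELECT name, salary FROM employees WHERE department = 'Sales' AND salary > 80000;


Filtering: department = 'Sales' AND salary > 80000
Matching: 1 rows

1 rows:
Carol, 90000


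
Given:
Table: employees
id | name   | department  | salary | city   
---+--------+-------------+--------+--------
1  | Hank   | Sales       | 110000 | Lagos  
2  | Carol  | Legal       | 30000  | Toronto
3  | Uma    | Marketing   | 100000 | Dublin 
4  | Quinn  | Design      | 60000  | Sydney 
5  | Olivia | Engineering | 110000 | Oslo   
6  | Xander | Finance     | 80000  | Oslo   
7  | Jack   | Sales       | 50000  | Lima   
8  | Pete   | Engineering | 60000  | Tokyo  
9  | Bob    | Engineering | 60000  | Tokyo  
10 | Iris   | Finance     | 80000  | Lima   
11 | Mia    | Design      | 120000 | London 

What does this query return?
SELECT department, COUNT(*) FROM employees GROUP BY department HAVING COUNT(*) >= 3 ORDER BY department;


Groups with count >= 3:
  Engineering: 3 -> PASS
  Design: 2 -> filtered out
  Finance: 2 -> filtered out
  Legal: 1 -> filtered out
  Marketing: 1 -> filtered out
  Sales: 2 -> filtered out


1 groups:
Engineering, 3


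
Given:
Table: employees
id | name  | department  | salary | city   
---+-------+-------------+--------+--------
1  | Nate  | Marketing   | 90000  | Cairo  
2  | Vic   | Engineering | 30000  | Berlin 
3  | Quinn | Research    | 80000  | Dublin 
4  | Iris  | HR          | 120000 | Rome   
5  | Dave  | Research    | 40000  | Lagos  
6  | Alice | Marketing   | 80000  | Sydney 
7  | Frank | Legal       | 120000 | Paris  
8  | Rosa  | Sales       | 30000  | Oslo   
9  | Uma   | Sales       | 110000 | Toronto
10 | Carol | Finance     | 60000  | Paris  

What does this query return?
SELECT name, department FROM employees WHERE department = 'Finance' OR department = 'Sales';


Filtering: department = 'Finance' OR 'Sales'
Matching: 3 rows

3 rows:
Rosa, Sales
Uma, Sales
Carol, Finance


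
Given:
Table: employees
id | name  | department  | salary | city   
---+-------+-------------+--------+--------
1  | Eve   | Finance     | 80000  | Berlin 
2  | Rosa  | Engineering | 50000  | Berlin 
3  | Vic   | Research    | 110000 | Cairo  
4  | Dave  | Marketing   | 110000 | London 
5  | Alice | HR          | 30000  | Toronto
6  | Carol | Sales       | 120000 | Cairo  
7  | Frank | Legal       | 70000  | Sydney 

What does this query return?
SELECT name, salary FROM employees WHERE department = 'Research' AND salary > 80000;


Filtering: department = 'Research' AND salary > 80000
Matching: 1 rows

1 rows:
Vic, 110000


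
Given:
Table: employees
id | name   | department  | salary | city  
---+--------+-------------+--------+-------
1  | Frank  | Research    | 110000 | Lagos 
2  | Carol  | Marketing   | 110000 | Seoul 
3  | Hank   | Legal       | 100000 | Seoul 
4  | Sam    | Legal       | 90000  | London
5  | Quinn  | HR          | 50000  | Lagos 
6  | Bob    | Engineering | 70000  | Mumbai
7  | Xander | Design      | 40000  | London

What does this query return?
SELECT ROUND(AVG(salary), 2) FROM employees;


SUM(salary) = 570000
COUNT = 7
ROUND(AVG, 2) = ROUND(570000 / 7, 2) = 81428.57

81428.57


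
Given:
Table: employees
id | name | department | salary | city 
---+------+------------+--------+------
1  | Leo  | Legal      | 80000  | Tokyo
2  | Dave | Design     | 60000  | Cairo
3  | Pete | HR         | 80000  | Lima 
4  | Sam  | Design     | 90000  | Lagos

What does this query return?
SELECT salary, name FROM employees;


Projecting columns: salary, name

4 rows:
80000, Leo
60000, Dave
80000, Pete
90000, Sam


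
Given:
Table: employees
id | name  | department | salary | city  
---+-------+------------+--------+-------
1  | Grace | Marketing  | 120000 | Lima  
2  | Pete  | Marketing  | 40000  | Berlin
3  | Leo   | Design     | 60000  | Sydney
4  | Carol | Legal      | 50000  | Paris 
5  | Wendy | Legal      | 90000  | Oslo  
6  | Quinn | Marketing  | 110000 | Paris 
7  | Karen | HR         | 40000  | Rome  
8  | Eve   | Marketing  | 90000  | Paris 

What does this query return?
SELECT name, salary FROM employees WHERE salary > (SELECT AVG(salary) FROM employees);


Subquery: AVG(salary) = 75000.0
Filtering: salary > 75000.0
  Grace (120000) -> MATCH
  Wendy (90000) -> MATCH
  Quinn (110000) -> MATCH
  Eve (90000) -> MATCH


4 rows:
Grace, 120000
Wendy, 90000
Quinn, 110000
Eve, 90000


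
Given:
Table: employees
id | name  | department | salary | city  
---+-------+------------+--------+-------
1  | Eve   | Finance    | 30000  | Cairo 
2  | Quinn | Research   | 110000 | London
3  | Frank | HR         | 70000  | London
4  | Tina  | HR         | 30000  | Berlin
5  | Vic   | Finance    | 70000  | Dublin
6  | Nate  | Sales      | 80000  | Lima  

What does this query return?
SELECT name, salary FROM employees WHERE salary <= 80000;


Filtering: salary <= 80000
Matching: 5 rows

5 rows:
Eve, 30000
Frank, 70000
Tina, 30000
Vic, 70000
Nate, 80000


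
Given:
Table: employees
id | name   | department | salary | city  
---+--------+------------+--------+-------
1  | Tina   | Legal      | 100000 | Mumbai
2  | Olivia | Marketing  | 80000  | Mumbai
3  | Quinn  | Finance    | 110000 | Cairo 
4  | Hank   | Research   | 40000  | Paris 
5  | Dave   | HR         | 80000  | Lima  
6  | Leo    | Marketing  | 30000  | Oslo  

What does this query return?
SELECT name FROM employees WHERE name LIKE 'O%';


LIKE 'O%' matches names starting with 'O'
Matching: 1

1 rows:
Olivia


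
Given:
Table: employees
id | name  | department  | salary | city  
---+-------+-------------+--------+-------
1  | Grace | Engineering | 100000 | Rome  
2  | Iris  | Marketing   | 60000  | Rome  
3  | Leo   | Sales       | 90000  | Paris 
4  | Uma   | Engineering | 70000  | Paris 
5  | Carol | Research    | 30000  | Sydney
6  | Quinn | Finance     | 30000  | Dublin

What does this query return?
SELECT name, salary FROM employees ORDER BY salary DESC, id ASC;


Sorting by salary DESC, then id ASC for ties

6 rows:
Grace, 100000
Leo, 90000
Uma, 70000
Iris, 60000
Carol, 30000
Quinn, 30000


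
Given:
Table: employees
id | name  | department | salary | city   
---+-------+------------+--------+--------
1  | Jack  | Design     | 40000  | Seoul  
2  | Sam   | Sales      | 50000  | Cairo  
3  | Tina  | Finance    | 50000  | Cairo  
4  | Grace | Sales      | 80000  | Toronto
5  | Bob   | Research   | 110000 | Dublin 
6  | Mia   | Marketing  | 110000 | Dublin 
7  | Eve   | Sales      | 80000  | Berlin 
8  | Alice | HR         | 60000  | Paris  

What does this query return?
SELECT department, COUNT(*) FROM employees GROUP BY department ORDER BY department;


Assigning each row to its department group:
  Jack -> Design
  Sam -> Sales
  Tina -> Finance
  Grace -> Sales
  Bob -> Research
  Mia -> Marketing
  Eve -> Sales
  Alice -> HR


6 groups:
Design, 1
Finance, 1
HR, 1
Marketing, 1
Research, 1
Sales, 3


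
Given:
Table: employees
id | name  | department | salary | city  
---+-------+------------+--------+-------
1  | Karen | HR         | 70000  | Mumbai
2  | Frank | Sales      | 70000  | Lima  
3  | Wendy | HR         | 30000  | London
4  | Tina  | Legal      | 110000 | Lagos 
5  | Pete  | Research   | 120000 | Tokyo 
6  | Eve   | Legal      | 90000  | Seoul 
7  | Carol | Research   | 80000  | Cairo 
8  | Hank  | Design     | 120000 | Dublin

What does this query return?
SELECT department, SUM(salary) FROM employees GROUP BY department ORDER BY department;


Summing salary within each department:
  Design: 120000 = 120000
  HR: 70000 + 30000 = 100000
  Legal: 110000 + 90000 = 200000
  Research: 120000 + 80000 = 200000
  Sales: 70000 = 70000


5 groups:
Design, 120000
HR, 100000
Legal, 200000
Research, 200000
Sales, 70000


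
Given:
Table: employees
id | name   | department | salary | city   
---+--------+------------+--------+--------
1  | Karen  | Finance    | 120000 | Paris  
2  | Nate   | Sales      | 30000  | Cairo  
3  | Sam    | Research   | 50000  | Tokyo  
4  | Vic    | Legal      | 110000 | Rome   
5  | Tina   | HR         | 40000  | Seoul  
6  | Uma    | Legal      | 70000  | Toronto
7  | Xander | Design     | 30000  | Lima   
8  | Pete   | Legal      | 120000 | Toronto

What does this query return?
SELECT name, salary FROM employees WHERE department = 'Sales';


Filtering: department = 'Sales'
Matching rows: 1

1 rows:
Nate, 30000


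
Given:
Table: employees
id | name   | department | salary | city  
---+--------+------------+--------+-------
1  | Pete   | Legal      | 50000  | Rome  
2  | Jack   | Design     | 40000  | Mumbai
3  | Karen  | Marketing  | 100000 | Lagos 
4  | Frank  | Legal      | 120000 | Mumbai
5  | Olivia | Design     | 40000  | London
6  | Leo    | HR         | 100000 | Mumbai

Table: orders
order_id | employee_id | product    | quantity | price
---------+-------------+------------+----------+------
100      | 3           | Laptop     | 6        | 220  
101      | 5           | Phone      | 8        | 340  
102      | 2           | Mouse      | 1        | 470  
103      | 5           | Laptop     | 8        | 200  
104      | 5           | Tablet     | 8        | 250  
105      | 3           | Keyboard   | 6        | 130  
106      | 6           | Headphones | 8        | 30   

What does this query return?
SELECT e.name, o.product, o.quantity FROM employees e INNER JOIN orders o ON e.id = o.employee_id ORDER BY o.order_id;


Joining employees.id = orders.employee_id:
  employee Karen (id=3) -> order Laptop
  employee Olivia (id=5) -> order Phone
  employee Jack (id=2) -> order Mouse
  employee Olivia (id=5) -> order Laptop
  employee Olivia (id=5) -> order Tablet
  employee Karen (id=3) -> order Keyboard
  employee Leo (id=6) -> order Headphones


7 rows:
Karen, Laptop, 6
Olivia, Phone, 8
Jack, Mouse, 1
Olivia, Laptop, 8
Olivia, Tablet, 8
Karen, Keyboard, 6
Leo, Headphones, 8


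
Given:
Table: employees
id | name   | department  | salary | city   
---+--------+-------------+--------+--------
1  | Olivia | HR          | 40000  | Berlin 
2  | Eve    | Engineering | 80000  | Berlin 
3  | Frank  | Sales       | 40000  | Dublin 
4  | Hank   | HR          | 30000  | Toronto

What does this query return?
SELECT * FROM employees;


SELECT * returns all 4 rows with all columns

4 rows:
1, Olivia, HR, 40000, Berlin
2, Eve, Engineering, 80000, Berlin
3, Frank, Sales, 40000, Dublin
4, Hank, HR, 30000, Toronto


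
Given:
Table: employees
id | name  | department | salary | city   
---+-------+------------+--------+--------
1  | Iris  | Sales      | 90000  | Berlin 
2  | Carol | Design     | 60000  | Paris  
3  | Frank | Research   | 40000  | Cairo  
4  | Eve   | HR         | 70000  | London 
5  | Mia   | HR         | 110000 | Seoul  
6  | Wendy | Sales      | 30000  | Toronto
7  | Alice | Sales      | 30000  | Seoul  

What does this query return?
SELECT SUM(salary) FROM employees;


SUM(salary) = 90000 + 60000 + 40000 + 70000 + 110000 + 30000 + 30000 = 430000

430000


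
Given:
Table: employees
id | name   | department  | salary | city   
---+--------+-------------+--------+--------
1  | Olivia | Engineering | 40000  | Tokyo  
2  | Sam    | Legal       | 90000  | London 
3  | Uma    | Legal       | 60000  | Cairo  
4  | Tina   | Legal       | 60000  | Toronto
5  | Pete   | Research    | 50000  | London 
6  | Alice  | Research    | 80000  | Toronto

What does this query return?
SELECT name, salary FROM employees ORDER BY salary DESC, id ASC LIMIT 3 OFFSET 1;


Sort by salary DESC (id ASC tiebreak), then skip 1 and take 3
Rows 2 through 4

3 rows:
Alice, 80000
Uma, 60000
Tina, 60000


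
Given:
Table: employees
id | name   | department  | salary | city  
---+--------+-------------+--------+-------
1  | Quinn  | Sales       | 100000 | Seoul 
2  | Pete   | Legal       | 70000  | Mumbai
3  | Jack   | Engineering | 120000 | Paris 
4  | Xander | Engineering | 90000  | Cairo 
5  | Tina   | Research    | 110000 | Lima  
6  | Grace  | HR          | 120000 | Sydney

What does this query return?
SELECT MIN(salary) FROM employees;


Salaries: 100000, 70000, 120000, 90000, 110000, 120000
MIN = 70000

70000


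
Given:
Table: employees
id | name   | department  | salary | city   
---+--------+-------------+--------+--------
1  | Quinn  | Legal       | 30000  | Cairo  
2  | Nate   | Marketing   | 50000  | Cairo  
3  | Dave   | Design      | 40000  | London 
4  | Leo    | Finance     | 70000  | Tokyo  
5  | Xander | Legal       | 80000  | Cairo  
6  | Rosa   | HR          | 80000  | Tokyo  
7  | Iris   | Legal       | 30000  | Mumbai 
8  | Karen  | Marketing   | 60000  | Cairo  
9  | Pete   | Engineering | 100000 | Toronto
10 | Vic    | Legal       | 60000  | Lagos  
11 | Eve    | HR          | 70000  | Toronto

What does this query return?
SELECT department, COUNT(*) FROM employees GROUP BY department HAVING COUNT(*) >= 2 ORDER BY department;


Groups with count >= 2:
  HR: 2 -> PASS
  Legal: 4 -> PASS
  Marketing: 2 -> PASS
  Design: 1 -> filtered out
  Engineering: 1 -> filtered out
  Finance: 1 -> filtered out


3 groups:
HR, 2
Legal, 4
Marketing, 2


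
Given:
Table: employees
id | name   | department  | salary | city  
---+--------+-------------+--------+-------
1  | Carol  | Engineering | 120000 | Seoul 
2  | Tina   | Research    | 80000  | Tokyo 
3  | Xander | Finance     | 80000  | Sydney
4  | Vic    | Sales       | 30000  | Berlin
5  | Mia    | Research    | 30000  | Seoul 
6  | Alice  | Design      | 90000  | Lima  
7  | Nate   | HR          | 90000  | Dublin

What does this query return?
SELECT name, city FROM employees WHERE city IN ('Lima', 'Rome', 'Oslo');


Filtering: city IN ('Lima', 'Rome', 'Oslo')
Matching: 1 rows

1 rows:
Alice, Lima


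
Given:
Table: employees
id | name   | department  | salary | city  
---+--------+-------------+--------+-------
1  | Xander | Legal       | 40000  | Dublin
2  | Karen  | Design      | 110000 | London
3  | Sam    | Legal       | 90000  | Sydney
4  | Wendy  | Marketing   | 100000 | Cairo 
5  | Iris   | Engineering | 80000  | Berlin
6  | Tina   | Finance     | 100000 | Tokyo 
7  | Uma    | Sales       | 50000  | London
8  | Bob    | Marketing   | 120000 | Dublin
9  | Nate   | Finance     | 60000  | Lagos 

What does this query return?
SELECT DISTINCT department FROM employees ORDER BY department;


All 'department' values (row order): Legal, Design, Legal, Marketing, Engineering, Finance, Sales, Marketing, Finance
Removing duplicates leaves 6 unique value(s).

6 values:
Design
Engineering
Finance
Legal
Marketing
Sales


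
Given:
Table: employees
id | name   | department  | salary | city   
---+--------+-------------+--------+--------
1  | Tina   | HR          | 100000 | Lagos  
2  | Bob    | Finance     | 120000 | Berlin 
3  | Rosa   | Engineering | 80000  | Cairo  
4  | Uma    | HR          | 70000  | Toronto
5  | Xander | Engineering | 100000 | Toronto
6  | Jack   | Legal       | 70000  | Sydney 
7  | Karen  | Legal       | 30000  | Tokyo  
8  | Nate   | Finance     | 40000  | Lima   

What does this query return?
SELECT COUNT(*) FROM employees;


COUNT(*) counts all rows

8


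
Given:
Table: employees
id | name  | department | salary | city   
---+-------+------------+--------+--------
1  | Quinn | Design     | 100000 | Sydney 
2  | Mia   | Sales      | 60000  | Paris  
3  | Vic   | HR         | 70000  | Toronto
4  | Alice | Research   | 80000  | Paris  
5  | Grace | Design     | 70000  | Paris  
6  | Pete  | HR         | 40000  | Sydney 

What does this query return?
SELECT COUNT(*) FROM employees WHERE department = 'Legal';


Counting rows where department = 'Legal'


0


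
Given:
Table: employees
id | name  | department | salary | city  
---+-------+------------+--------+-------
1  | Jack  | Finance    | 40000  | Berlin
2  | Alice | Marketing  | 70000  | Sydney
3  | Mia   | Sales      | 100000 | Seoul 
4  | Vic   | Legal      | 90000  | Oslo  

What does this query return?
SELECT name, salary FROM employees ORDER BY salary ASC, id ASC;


Sorting by salary ASC, then id ASC for ties

4 rows:
Jack, 40000
Alice, 70000
Vic, 90000
Mia, 100000


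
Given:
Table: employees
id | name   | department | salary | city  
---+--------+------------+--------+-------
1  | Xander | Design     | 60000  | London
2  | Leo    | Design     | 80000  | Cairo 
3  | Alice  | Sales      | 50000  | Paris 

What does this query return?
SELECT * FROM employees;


SELECT * returns all 3 rows with all columns

3 rows:
1, Xander, Design, 60000, London
2, Leo, Design, 80000, Cairo
3, Alice, Sales, 50000, Paris


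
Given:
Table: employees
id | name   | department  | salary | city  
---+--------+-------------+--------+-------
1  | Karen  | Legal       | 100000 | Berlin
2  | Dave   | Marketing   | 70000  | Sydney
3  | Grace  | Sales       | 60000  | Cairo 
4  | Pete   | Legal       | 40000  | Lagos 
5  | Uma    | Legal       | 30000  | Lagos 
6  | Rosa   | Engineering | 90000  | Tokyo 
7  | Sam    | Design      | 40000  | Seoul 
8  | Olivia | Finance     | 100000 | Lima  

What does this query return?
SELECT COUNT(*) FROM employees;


COUNT(*) counts all rows

8


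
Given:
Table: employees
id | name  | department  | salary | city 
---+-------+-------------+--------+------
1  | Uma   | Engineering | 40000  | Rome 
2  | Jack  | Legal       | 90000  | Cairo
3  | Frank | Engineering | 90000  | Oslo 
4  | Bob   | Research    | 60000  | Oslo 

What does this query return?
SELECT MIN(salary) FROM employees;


Salaries: 40000, 90000, 90000, 60000
MIN = 40000

40000


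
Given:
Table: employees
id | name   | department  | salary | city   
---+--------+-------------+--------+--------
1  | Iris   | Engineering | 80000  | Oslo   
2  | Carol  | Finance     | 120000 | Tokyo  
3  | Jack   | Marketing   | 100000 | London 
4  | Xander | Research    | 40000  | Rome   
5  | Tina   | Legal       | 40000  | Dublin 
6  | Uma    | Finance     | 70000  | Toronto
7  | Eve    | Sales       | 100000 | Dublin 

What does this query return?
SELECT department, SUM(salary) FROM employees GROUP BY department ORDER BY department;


Summing salary within each department:
  Engineering: 80000 = 80000
  Finance: 120000 + 70000 = 190000
  Legal: 40000 = 40000
  Marketing: 100000 = 100000
  Research: 40000 = 40000
  Sales: 100000 = 100000


6 groups:
Engineering, 80000
Finance, 190000
Legal, 40000
Marketing, 100000
Research, 40000
Sales, 100000


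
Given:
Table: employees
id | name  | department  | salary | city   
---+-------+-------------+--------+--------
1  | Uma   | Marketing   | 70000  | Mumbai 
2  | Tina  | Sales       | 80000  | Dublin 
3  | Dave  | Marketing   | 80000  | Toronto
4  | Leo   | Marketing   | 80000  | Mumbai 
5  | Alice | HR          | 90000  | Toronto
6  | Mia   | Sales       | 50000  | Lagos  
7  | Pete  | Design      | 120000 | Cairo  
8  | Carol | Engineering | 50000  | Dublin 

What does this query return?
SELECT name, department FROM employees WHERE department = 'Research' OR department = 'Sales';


Filtering: department = 'Research' OR 'Sales'
Matching: 2 rows

2 rows:
Tina, Sales
Mia, Sales


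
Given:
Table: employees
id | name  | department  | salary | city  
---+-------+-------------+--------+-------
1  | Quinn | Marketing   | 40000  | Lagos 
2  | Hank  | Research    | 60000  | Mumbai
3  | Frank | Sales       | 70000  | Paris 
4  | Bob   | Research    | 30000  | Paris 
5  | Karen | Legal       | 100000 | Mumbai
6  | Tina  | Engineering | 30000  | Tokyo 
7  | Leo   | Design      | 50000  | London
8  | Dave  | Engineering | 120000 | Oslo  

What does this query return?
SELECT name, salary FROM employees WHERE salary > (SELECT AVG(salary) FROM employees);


Subquery: AVG(salary) = 62500.0
Filtering: salary > 62500.0
  Frank (70000) -> MATCH
  Karen (100000) -> MATCH
  Dave (120000) -> MATCH


3 rows:
Frank, 70000
Karen, 100000
Dave, 120000


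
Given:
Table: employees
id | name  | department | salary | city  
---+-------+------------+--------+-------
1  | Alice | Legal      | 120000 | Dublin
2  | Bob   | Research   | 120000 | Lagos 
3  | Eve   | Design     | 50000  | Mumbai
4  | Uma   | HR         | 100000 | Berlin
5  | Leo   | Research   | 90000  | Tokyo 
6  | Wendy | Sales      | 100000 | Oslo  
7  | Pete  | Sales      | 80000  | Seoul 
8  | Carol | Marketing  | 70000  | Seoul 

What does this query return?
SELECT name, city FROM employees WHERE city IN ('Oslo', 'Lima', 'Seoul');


Filtering: city IN ('Oslo', 'Lima', 'Seoul')
Matching: 3 rows

3 rows:
Wendy, Oslo
Pete, Seoul
Carol, Seoul


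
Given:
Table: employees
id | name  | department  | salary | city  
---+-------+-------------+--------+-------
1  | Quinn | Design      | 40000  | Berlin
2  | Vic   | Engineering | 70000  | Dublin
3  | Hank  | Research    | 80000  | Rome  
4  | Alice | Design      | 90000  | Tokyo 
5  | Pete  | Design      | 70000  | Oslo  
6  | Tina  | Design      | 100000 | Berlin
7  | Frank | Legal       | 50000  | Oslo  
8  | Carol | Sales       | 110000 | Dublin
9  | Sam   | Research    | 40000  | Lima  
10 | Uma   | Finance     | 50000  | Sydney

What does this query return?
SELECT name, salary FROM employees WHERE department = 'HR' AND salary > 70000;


Filtering: department = 'HR' AND salary > 70000
Matching: 0 rows

Empty result set (0 rows)


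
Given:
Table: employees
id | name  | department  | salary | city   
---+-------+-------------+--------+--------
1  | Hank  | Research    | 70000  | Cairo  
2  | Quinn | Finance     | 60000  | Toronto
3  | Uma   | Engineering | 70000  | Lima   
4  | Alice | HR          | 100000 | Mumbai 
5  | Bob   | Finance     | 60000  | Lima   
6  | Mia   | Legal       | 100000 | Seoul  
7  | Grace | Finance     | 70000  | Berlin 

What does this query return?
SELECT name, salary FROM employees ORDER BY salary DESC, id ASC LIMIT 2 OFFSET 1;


Sort by salary DESC (id ASC tiebreak), then skip 1 and take 2
Rows 2 through 3

2 rows:
Mia, 100000
Hank, 70000


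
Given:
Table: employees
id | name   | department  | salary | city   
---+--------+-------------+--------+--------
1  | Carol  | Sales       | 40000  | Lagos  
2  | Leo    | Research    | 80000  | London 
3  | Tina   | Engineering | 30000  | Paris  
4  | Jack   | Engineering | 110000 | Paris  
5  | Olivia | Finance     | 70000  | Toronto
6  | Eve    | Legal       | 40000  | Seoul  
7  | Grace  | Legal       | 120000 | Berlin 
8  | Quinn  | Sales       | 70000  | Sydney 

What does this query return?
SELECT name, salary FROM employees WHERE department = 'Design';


Filtering: department = 'Design'
Matching rows: 0

Empty result set (0 rows)


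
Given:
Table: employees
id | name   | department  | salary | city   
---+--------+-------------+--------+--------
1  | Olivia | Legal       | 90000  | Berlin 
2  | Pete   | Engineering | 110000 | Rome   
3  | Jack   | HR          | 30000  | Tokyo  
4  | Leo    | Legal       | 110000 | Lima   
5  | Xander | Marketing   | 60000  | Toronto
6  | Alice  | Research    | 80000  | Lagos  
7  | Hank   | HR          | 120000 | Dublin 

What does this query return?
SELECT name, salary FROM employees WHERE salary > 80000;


Filtering: salary > 80000
Matching: 4 rows

4 rows:
Olivia, 90000
Pete, 110000
Leo, 110000
Hank, 120000


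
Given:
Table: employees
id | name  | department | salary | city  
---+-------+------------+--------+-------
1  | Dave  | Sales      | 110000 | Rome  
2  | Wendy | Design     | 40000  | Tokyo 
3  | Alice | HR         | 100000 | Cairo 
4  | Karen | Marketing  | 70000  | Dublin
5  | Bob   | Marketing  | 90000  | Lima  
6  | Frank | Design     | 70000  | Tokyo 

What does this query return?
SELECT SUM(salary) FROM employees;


SUM(salary) = 110000 + 40000 + 100000 + 70000 + 90000 + 70000 = 480000

480000


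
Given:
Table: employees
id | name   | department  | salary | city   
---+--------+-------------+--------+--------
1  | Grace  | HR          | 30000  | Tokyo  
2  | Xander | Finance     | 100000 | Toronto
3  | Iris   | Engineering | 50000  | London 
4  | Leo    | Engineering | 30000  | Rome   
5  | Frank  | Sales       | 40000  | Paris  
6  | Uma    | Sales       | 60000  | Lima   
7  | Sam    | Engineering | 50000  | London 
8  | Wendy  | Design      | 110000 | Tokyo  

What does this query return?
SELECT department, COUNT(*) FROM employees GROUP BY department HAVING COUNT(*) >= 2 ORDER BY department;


Groups with count >= 2:
  Engineering: 3 -> PASS
  Sales: 2 -> PASS
  Design: 1 -> filtered out
  Finance: 1 -> filtered out
  HR: 1 -> filtered out


2 groups:
Engineering, 3
Sales, 2


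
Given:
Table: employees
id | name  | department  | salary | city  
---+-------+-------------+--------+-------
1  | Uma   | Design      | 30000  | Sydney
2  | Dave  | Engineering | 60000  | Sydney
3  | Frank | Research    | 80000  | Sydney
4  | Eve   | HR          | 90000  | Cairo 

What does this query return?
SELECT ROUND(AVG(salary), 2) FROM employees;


SUM(salary) = 260000
COUNT = 4
ROUND(AVG, 2) = ROUND(260000 / 4, 2) = 65000.0

65000.0


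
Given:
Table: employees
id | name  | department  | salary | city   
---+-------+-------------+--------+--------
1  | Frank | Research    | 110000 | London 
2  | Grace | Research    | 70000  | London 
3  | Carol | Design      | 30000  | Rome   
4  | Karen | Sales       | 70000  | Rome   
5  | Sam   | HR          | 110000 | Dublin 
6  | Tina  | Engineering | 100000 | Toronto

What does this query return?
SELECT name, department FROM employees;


Projecting columns: name, department

6 rows:
Frank, Research
Grace, Research
Carol, Design
Karen, Sales
Sam, HR
Tina, Engineering


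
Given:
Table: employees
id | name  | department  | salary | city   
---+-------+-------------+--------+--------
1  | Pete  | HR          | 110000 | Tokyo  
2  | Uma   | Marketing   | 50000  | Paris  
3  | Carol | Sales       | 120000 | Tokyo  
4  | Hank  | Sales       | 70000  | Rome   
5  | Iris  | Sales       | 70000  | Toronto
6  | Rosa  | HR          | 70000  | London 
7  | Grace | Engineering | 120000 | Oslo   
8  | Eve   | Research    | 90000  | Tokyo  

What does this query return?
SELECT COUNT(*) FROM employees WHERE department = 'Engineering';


Counting rows where department = 'Engineering'
  Grace -> MATCH


1
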